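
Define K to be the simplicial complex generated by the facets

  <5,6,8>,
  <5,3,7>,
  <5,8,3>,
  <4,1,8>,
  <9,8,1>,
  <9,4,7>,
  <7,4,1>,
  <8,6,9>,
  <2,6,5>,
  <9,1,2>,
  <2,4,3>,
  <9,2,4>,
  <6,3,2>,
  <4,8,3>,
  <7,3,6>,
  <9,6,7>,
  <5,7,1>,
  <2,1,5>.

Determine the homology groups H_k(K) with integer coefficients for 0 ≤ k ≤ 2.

Order the vertices as 1 < 2 < 3 < 4 < 5 < 6 < 7 < 8 < 9. Listing each simplex with vertices in this order, K has dimension 2 with simplices:

  0-simplices (9): [1], [2], [3], [4], [5], [6], [7], [8], [9]
  1-simplices (27): (27 of them)
  2-simplices (18): [1,2,5], [1,2,9], [1,4,7], [1,4,8], [1,5,7], [1,8,9], [2,3,4], [2,3,6], [2,4,9], [2,5,6], [3,4,8], [3,5,7], [3,5,8], [3,6,7], [4,7,9], [5,6,8], [6,7,9], [6,8,9]

Hence C_0 ≅ Z^9, C_1 ≅ Z^27, C_2 ≅ Z^18.

Boundary ∂_1: C_1 → C_0 maps an edge to its endpoints' difference, ∂[p,q] = q − p. For instance
  ∂[3,7] = [7] − [3].
The 9×27 boundary matrix has rank 8 and Smith normal form diag(1,1,1,1,1,1,1,1).

The boundary map ∂_2: C_2 → C_1 sends each 2-simplex [p,q,r] to [q,r] − [p,r] + [p,q]. For instance
  ∂[3,5,7] = [5,7] − [3,7] + [3,5],
  ∂[1,4,8] = [4,8] − [1,8] + [1,4].
The 27×18 boundary matrix has rank 18 and Smith normal form diag(1,1,1,1,1,1,1,1,1,1,1,1,1,1,1,1,1,2).

Computing H_k = (kernel of ∂_k) / (image of ∂_{k+1}):

  H_0: rank C_0 − rank ∂_1 = 9 − 8 = 1, and the invariant factors of ∂_1 are all 1, so H_0 ≅ Z.
  H_1: rank ker ∂_1 − rank ∂_2 = (27 − 8) − 18 = 1, and ∂_2 has invariant factor 2 > 1, so H_1 ≅ Z ⊕ Z/2Z.
  H_2: rank ker ∂_2 − rank ∂_3 = (18 − 18) − 0 = 0, and there is no ∂_3, so H_2 ≅ 0.

(K is a triangulation of the Klein bottle.)

H_0 ≅ Z,  H_1 ≅ Z ⊕ Z/2Z,  H_2 = 0.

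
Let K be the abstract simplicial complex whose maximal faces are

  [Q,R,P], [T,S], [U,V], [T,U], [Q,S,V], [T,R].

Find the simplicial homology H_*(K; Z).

Fix the vertex order P < Q < R < S < T < U < V and write every simplex with vertices in increasing order. Then dim K = 2 and the simplices of K are:

  0-simplices (7): P, Q, R, S, T, U, V
  1-simplices (10): PQ, PR, QR, QS, QV, RT, ST, SV, TU, UV
  2-simplices (2): PQR, QSV

so the chain groups are C_0 ≅ Z^7, C_1 ≅ Z^10, C_2 ≅ Z^2.

The boundary map ∂_1: C_1 → C_0 sends each edge [p,q] (with p < q) to q − p. For instance
  ∂TU = U − T.
The 7×10 boundary matrix has rank 6 and Smith normal form diag(1,1,1,1,1,1).

∂_2: C_2 → C_1 sends each 2-simplex [p,q,r] to [q,r] − [p,r] + [p,q]. For instance
  ∂PQR = QR − PR + PQ,
  ∂QSV = SV − QV + QS.
The 10×2 boundary matrix has rank 2 and Smith normal form diag(1,1).

Reading off H_k = ker ∂_k / im ∂_{k+1}:

  H_0: rank C_0 − rank ∂_1 = 7 − 6 = 1, and the invariant factors of ∂_1 are all 1, so H_0 = Z.
  H_1: rank ker ∂_1 − rank ∂_2 = (10 − 6) − 2 = 2, and the invariant factors of ∂_2 are all 1, so H_1 = Z^2.
  H_2: rank ker ∂_2 − rank ∂_3 = (2 − 2) − 0 = 0, and there is no ∂_3, so H_2 = 0.

H_0 = Z,  H_1 = Z^2,  H_2 = 0.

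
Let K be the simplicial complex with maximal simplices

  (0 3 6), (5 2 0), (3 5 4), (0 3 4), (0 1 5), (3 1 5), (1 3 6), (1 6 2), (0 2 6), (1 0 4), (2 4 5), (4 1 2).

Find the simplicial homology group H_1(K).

H_1 ≅ Z/2Z.

K has 7 vertices, 18 edges, 12 triangles.
rank ∂_1 = 6, rank ∂_2 = 12 ⇒ b_1 = 18 − 6 − 12 = 0; ∂_2 has invariant factor(s) [2] giving torsion. So H_1 ≅ Z/2Z.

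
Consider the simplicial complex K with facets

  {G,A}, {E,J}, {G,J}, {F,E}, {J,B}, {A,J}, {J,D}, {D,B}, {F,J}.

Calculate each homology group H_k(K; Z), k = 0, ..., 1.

Fix the vertex order A < B < D < E < F < G < J and write every simplex with vertices in increasing order. Then dim K = 1 and the simplices of K are:

  0-simplices (7): A, B, D, E, F, G, J
  1-simplices (9): AG, AJ, BD, BJ, DJ, EF, EJ, FJ, GJ

so the chain groups are C_0 ≅ Z^7, C_1 ≅ Z^9.

The boundary map ∂_1: C_1 → C_0 is given by ∂[p,q] = [q] − [p].
The 7×9 boundary matrix has rank 6 and Smith normal form diag(1,1,1,1,1,1).

Computing H_k = (kernel of ∂_k) / (image of ∂_{k+1}):

  H_0: rank C_0 − rank ∂_1 = 7 − 6 = 1, and the invariant factors of ∂_1 are all 1, so H_0 ≅ Z.
  H_1: rank ker ∂_1 − rank ∂_2 = (9 − 6) − 0 = 3, and there is no ∂_2, so H_1 ≅ Z^3.

H_0 = Z,  H_1 = Z^3.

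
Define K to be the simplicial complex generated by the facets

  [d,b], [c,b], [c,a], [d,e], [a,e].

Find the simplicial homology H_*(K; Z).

Fix the vertex order a < b < c < d < e and write every simplex with vertices in increasing order. Then dim K = 1 and the simplices of K are:

  0-simplices (5): a, b, c, d, e
  1-simplices (5): ac, ae, bc, bd, de

so the chain groups are C_0 ≅ Z^5, C_1 ≅ Z^5.

The boundary map ∂_1: C_1 → C_0 is given by ∂[p,q] = [q] − [p].
As a 5×5 matrix over Z this has rank 4, with invariant factors (1,1,1,1).

From H_k ≅ ker(∂_k) / im(∂_{k+1}) we obtain:

  H_0: rank C_0 − rank ∂_1 = 5 − 4 = 1, and the invariant factors of ∂_1 are all 1, so H_0 = Z.
  H_1: rank ker ∂_1 − rank ∂_2 = (5 − 4) − 0 = 1, and there is no ∂_2, so H_1 = Z.

H_0 = Z,  H_1 = Z.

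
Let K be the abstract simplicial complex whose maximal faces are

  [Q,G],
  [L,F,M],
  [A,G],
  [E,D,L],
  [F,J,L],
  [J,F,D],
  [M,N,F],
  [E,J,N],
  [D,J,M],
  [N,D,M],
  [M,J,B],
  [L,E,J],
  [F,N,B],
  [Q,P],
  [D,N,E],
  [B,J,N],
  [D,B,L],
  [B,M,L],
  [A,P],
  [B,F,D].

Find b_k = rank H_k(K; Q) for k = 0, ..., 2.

b_0 = 2, b_1 = 3, b_2 = 1.

Take the total order A < B < D < E < F < G < J < L < M < N < P < Q on the vertex set. Then K (dimension 2) consists of the simplices:

  0-simplices (12): A, B, D, E, F, G, J, L, M, N, P, Q
  1-simplices (28): AG, AP, BD, BF, BJ, BL, BM, BN, DE, DF, DJ, DL, DM, DN, EJ, EL, EN, FJ, FL, FM, FN, GQ, JL, JM, JN, LM, MN, PQ
  2-simplices (16): BDF, BDL, BFN, BJM, BJN, BLM, DEL, DEN, DFJ, DJM, DMN, EJL, EJN, FJL, FLM, FMN

so the chain groups are C_0 ≅ Z^12, C_1 ≅ Z^28, C_2 ≅ Z^16.

∂_1: C_1 → C_0 sends each edge [p,q] (with p < q) to q − p. For instance
  ∂BF = F − B.
The 12×28 boundary matrix has rank 10 and Smith normal form diag(1,1,1,1,1,1,1,1,1,1).

The boundary map ∂_2: C_2 → C_1 acts by ∂[p,q,r] = [q,r] − [p,r] + [p,q]. For instance
  ∂BJM = JM − BM + BJ,
  ∂FJL = JL − FL + FJ.
As a 28×16 matrix over Z this has rank 15, with invariant factors (1,1,1,1,1,1,1,1,1,1,1,1,1,1,1).

Now H_k = ker ∂_k / im ∂_{k+1}, so:

  H_0: rank C_0 − rank ∂_1 = 12 − 10 = 2, and the invariant factors of ∂_1 are all 1, so H_0 ≅ Z^2.
  H_1: rank ker ∂_1 − rank ∂_2 = (28 − 10) − 15 = 3, and the invariant factors of ∂_2 are all 1, so H_1 ≅ Z^3.
  H_2: rank ker ∂_2 − rank ∂_3 = (16 − 15) − 0 = 1, and there is no ∂_3, so H_2 ≅ Z.

Hence the Betti numbers are b_0 = 2, b_1 = 3, b_2 = 1.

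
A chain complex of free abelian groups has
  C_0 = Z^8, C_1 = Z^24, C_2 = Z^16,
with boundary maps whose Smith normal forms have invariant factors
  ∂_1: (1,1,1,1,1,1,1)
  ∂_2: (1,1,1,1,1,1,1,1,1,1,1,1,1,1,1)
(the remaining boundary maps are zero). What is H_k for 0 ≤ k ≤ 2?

H_0: b_0 = 8 − 0 − 7 = 1; torsion from ∂_1 factors > 1: none. So H_0 ≅ Z.
H_1: b_1 = 24 − 7 − 15 = 2; torsion from ∂_2 factors > 1: none. So H_1 ≅ Z^2.
H_2: b_2 = 16 − 15 − 0 = 1; torsion from ∂_3 factors > 1: none. So H_2 ≅ Z.

H_0 ≅ Z,  H_1 ≅ Z^2,  H_2 ≅ Z.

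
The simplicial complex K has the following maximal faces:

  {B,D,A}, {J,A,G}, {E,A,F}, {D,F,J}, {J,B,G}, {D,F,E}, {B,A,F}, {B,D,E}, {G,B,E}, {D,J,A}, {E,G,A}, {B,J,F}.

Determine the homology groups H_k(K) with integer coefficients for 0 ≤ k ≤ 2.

H_0 = Z,  H_1 = Z/2Z,  H_2 = 0.

Fix the vertex order A < B < D < E < F < G < J and write every simplex with vertices in increasing order. Then dim K = 2 and the simplices of K are:

  0-simplices (7): A, B, D, E, F, G, J
  1-simplices (18): AB, AD, AE, AF, AG, AJ, BD, BE, BF, BG, BJ, DE, DF, DJ, EF, EG, FJ, GJ
  2-simplices (12): ABD, ABF, ADJ, AEF, AEG, AGJ, BDE, BEG, BFJ, BGJ, DEF, DFJ

Hence C_0 ≅ Z^7, C_1 ≅ Z^18, C_2 ≅ Z^12.

The boundary map ∂_1: C_1 → C_0 maps an edge to its endpoints' difference, ∂[p,q] = q − p.
The 7×18 boundary matrix has rank 6 and Smith normal form diag(1,1,1,1,1,1).

∂_2: C_2 → C_1 maps a triangle to the signed sum of its edges. For instance
  ∂BEG = EG − BG + BE,
  ∂AEG = EG − AG + AE.
The resulting 18×12 matrix has rank 12, and its Smith normal form has invariant factors (1,1,1,1,1,1,1,1,1,1,1,2).

Now H_k = ker ∂_k / im ∂_{k+1}, so:

  H_0: rank C_0 − rank ∂_1 = 7 − 6 = 1, and the invariant factors of ∂_1 are all 1, so H_0 = Z.
  H_1: rank ker ∂_1 − rank ∂_2 = (18 − 6) − 12 = 0, and ∂_2 has invariant factor 2 > 1, so H_1 = Z/2Z.
  H_2: rank ker ∂_2 − rank ∂_3 = (12 − 12) − 0 = 0, and there is no ∂_3, so H_2 = 0.

As a check, the Euler characteristic is 7 − 18 + 12 = 1, which agrees with 1 − 0 + 0 = 1.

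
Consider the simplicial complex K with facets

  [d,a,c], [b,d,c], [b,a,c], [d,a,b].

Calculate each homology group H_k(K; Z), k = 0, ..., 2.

H_0 ≅ Z,  H_1 = 0,  H_2 ≅ Z.

K has 4 vertices, 6 edges, 4 triangles.
rank ∂_0 = 0, rank ∂_1 = 3 ⇒ b_0 = 4 − 0 − 3 = 1; all invariant factors of ∂_1 are 1 so no torsion. So H_0 ≅ Z.
rank ∂_1 = 3, rank ∂_2 = 3 ⇒ b_1 = 6 − 3 − 3 = 0; all invariant factors of ∂_2 are 1 so no torsion. So H_1 ≅ 0.
rank ∂_2 = 3, rank ∂_3 = 0 ⇒ b_2 = 4 − 3 − 0 = 1. So H_2 ≅ Z.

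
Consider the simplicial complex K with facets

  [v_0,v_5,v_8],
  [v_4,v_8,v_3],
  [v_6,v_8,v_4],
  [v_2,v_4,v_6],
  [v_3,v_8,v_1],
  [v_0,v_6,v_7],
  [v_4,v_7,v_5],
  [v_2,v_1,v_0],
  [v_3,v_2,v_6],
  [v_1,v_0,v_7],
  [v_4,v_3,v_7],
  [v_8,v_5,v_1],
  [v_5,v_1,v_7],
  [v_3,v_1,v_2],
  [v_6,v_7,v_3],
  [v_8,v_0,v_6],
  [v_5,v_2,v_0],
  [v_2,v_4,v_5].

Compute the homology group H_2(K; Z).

H_2 ≅ 0.

Order the vertices as v_0 < v_1 < v_2 < v_3 < v_4 < v_5 < v_6 < v_7 < v_8. Listing each simplex with vertices in this order, K has dimension 2 with simplices:

  0-simplices (9): [v_0], [v_1], [v_2], [v_3], [v_4], [v_5], [v_6], [v_7], [v_8]
  1-simplices (27): (27 of them)
  2-simplices (18): (18 of them)

Hence C_0 ≅ Z^9, C_1 ≅ Z^27, C_2 ≅ Z^18.

The boundary map ∂_1: C_1 → C_0 sends each edge [p,q] (with p < q) to q − p.
The resulting 9×27 matrix has rank 8, and its Smith normal form has invariant factors (1,1,1,1,1,1,1,1).

The boundary map ∂_2: C_2 → C_1 acts by ∂[p,q,r] = [q,r] − [p,r] + [p,q]. For instance
  ∂[v_0,v_6,v_8] = [v_6,v_8] − [v_0,v_8] + [v_0,v_6],
  ∂[v_0,v_2,v_5] = [v_2,v_5] − [v_0,v_5] + [v_0,v_2].
The 27×18 boundary matrix has rank 18 and Smith normal form diag(1,1,1,1,1,1,1,1,1,1,1,1,1,1,1,1,1,2).

Now H_k = ker ∂_k / im ∂_{k+1}, so:

  H_2: rank ker ∂_2 − rank ∂_3 = (18 − 18) − 0 = 0, and there is no ∂_3, so H_2 = 0.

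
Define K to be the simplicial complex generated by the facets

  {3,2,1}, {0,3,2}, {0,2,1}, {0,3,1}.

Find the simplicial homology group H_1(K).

Order the vertices as 0 < 1 < 2 < 3. Listing each simplex with vertices in this order, K has dimension 2 with simplices:

  0-simplices (4): [0], [1], [2], [3]
  1-simplices (6): [0,1], [0,2], [0,3], [1,2], [1,3], [2,3]
  2-simplices (4): [0,1,2], [0,1,3], [0,2,3], [1,2,3]

giving chain groups C_0 ≅ Z^4, C_1 ≅ Z^6, C_2 ≅ Z^4.

∂_1: C_1 → C_0 is given by ∂[p,q] = [q] − [p].
The resulting 4×6 matrix has rank 3, and its Smith normal form has invariant factors (1,1,1).

The boundary map ∂_2: C_2 → C_1 acts by ∂[p,q,r] = [q,r] − [p,r] + [p,q]. For instance
  ∂[0,1,2] = [1,2] − [0,2] + [0,1],
  ∂[1,2,3] = [2,3] − [1,3] + [1,2].
This gives a 6×4 integer matrix of rank 3; reducing to Smith normal form yields diagonal entries (1,1,1).

Reading off H_k = ker ∂_k / im ∂_{k+1}:

  H_1: rank ker ∂_1 − rank ∂_2 = (6 − 3) − 3 = 0, and the invariant factors of ∂_2 are all 1, so H_1 ≅ 0.

(K is a triangulation of the 2-sphere S^2.)

H_1 = 0.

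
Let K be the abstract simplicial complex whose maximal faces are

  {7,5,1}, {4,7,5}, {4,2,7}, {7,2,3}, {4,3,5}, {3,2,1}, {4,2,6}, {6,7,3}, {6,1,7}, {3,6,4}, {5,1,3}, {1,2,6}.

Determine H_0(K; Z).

H_0 = Z.

Order the vertices as 1 < 2 < 3 < 4 < 5 < 6 < 7. Listing each simplex with vertices in this order, K has dimension 2 with simplices:

  0-simplices (7): [1], [2], [3], [4], [5], [6], [7]
  1-simplices (18): [1,2], [1,3], [1,5], [1,6], [1,7], [2,3], [2,4], [2,6], [2,7], [3,4], [3,5], [3,6], [3,7], [4,5], [4,6], [4,7], [5,7], [6,7]
  2-simplices (12): [1,2,3], [1,2,6], [1,3,5], [1,5,7], [1,6,7], [2,3,7], [2,4,6], [2,4,7], [3,4,5], [3,4,6], [3,6,7], [4,5,7]

giving chain groups C_0 ≅ Z^7, C_1 ≅ Z^18, C_2 ≅ Z^12.

∂_1: C_1 → C_0 sends each edge [p,q] (with p < q) to q − p. For instance
  ∂[5,7] = [7] − [5].
The 7×18 boundary matrix has rank 6 and Smith normal form diag(1,1,1,1,1,1).

Boundary ∂_2: C_2 → C_1 sends each 2-simplex [p,q,r] to [q,r] − [p,r] + [p,q]. For instance
  ∂[2,4,6] = [4,6] − [2,6] + [2,4],
  ∂[3,6,7] = [6,7] − [3,7] + [3,6].
The 18×12 boundary matrix has rank 12 and Smith normal form diag(1,1,1,1,1,1,1,1,1,1,1,2).

Computing H_k = (kernel of ∂_k) / (image of ∂_{k+1}):

  H_0: rank C_0 − rank ∂_1 = 7 − 6 = 1, and the invariant factors of ∂_1 are all 1, so H_0 ≅ Z.

(K is a triangulation of the real projective plane RP^2.)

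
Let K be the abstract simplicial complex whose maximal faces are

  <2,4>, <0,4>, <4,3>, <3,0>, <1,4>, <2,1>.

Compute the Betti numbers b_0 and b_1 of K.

Order the vertices as 0 < 1 < 2 < 3 < 4. Listing each simplex with vertices in this order, K has dimension 1 with simplices:

  0-simplices (5): [0], [1], [2], [3], [4]
  1-simplices (6): [0,3], [0,4], [1,2], [1,4], [2,4], [3,4]

Hence C_0 ≅ Z^5, C_1 ≅ Z^6.

∂_1: C_1 → C_0 maps an edge to its endpoints' difference, ∂[p,q] = q − p. For instance
  ∂[2,4] = [4] − [2].
The resulting 5×6 matrix has rank 4, and its Smith normal form has invariant factors (1,1,1,1).

Now H_k = ker ∂_k / im ∂_{k+1}, so:

  H_0: rank C_0 − rank ∂_1 = 5 − 4 = 1, and the invariant factors of ∂_1 are all 1, so H_0 ≅ Z.
  H_1: rank ker ∂_1 − rank ∂_2 = (6 − 4) − 0 = 2, and there is no ∂_2, so H_1 ≅ Z^2.

As a check, the Euler characteristic is 5 − 6 = -1, which agrees with 1 − 2 = -1.
(K is a triangulation of a wedge of 2 circles.)

Hence the Betti numbers are b_0 = 1, b_1 = 2.

b_0 = 1, b_1 = 2.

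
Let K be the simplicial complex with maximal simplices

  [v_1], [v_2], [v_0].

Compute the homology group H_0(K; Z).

K has 3 vertices.
rank ∂_0 = 0, rank ∂_1 = 0 ⇒ b_0 = 3 − 0 − 0 = 3. So H_0 ≅ Z^3.

H_0 ≅ Z^3.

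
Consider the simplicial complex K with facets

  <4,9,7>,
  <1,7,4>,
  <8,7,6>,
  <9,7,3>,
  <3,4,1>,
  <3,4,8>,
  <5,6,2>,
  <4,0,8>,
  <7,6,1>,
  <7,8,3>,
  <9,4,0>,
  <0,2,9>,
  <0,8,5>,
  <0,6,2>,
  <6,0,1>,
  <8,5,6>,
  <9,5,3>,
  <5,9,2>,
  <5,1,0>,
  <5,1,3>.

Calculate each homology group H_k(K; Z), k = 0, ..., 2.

Order the vertices as 0 < 1 < 2 < 3 < 4 < 5 < 6 < 7 < 8 < 9. Listing each simplex with vertices in this order, K has dimension 2 with simplices:

  0-simplices (10): [0], [1], [2], [3], [4], [5], [6], [7], [8], [9]
  1-simplices (30): (30 of them)
  2-simplices (20): (20 of them)

so the chain groups are C_0 ≅ Z^10, C_1 ≅ Z^30, C_2 ≅ Z^20.

Boundary ∂_1: C_1 → C_0 is given by ∂[p,q] = [q] − [p]. For instance
  ∂[4,9] = [9] − [4].
The resulting 10×30 matrix has rank 9, and its Smith normal form has invariant factors (1,1,1,1,1,1,1,1,1).

The boundary map ∂_2: C_2 → C_1 maps a triangle to the signed sum of its edges. For instance
  ∂[2,5,9] = [5,9] − [2,9] + [2,5],
  ∂[0,2,9] = [2,9] − [0,9] + [0,2].
The resulting 30×20 matrix has rank 20, and its Smith normal form has invariant factors (1,1,1,1,1,1,1,1,1,1,1,1,1,1,1,1,1,1,1,2).

Reading off H_k = ker ∂_k / im ∂_{k+1}:

  H_0: rank C_0 − rank ∂_1 = 10 − 9 = 1, and the invariant factors of ∂_1 are all 1, so H_0 ≅ Z.
  H_1: rank ker ∂_1 − rank ∂_2 = (30 − 9) − 20 = 1, and ∂_2 has invariant factor 2 > 1, so H_1 ≅ Z ⊕ Z/2.
  H_2: rank ker ∂_2 − rank ∂_3 = (20 − 20) − 0 = 0, and there is no ∂_3, so H_2 ≅ 0.

(K is a triangulation of the Klein bottle.)

H_0 = Z,  H_1 = Z ⊕ Z/2,  H_2 = 0.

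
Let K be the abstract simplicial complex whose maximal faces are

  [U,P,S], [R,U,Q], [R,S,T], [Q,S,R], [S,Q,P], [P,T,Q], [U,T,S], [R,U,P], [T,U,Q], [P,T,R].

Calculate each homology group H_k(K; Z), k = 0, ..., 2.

H_0 = Z,  H_1 = Z/2,  H_2 = 0.

K has 6 vertices, 15 edges, 10 triangles.
rank ∂_0 = 0, rank ∂_1 = 5 ⇒ b_0 = 6 − 0 − 5 = 1; all invariant factors of ∂_1 are 1 so no torsion. So H_0 = Z.
rank ∂_1 = 5, rank ∂_2 = 10 ⇒ b_1 = 15 − 5 − 10 = 0; ∂_2 has invariant factor(s) [2] giving torsion. So H_1 = Z/2.
rank ∂_2 = 10, rank ∂_3 = 0 ⇒ b_2 = 10 − 10 − 0 = 0. So H_2 = 0.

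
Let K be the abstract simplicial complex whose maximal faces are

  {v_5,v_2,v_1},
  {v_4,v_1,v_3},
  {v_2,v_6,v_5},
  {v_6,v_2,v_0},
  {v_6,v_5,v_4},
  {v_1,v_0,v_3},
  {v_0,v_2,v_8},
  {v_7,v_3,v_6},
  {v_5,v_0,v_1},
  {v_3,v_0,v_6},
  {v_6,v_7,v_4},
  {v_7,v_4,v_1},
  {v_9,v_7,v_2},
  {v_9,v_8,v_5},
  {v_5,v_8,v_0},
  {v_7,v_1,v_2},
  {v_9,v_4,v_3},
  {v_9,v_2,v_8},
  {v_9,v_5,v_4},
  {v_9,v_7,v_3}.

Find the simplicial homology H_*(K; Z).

Take the total order v_0 < v_1 < v_2 < v_3 < v_4 < v_5 < v_6 < v_7 < v_8 < v_9 on the vertex set. Then K (dimension 2) consists of the simplices:

  0-simplices (10): [v_0], [v_1], [v_2], [v_3], [v_4], [v_5], [v_6], [v_7], [v_8], [v_9]
  1-simplices (30): (30 of them)
  2-simplices (20): (20 of them)

so the chain groups are C_0 ≅ Z^10, C_1 ≅ Z^30, C_2 ≅ Z^20.

The boundary map ∂_1: C_1 → C_0 is given by ∂[p,q] = [q] − [p]. For instance
  ∂[v_4,v_9] = [v_9] − [v_4].
The 10×30 boundary matrix has rank 9 and Smith normal form diag(1,1,1,1,1,1,1,1,1).

Boundary ∂_2: C_2 → C_1 acts by ∂[p,q,r] = [q,r] − [p,r] + [p,q]. For instance
  ∂[v_4,v_5,v_9] = [v_5,v_9] − [v_4,v_9] + [v_4,v_5],
  ∂[v_5,v_8,v_9] = [v_8,v_9] − [v_5,v_9] + [v_5,v_8].
This gives a 30×20 integer matrix of rank 20; reducing to Smith normal form yields diagonal entries (1,1,1,1,1,1,1,1,1,1,1,1,1,1,1,1,1,1,1,2).

Reading off H_k = ker ∂_k / im ∂_{k+1}:

  H_0: rank C_0 − rank ∂_1 = 10 − 9 = 1, and the invariant factors of ∂_1 are all 1, so H_0 = Z.
  H_1: rank ker ∂_1 − rank ∂_2 = (30 − 9) − 20 = 1, and ∂_2 has invariant factor 2 > 1, so H_1 = Z ⊕ Z/2.
  H_2: rank ker ∂_2 − rank ∂_3 = (20 − 20) − 0 = 0, and there is no ∂_3, so H_2 = 0.

H_0 ≅ Z,  H_1 ≅ Z ⊕ Z/2,  H_2 = 0.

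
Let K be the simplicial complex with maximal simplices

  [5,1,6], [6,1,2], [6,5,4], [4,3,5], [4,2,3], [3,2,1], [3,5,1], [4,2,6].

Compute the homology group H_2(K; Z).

H_2 ≅ Z.

Order the vertices as 1 < 2 < 3 < 4 < 5 < 6. Listing each simplex with vertices in this order, K has dimension 2 with simplices:

  0-simplices (6): [1], [2], [3], [4], [5], [6]
  1-simplices (12): [1,2], [1,3], [1,5], [1,6], [2,3], [2,4], [2,6], [3,4], [3,5], [4,5], [4,6], [5,6]
  2-simplices (8): [1,2,3], [1,2,6], [1,3,5], [1,5,6], [2,3,4], [2,4,6], [3,4,5], [4,5,6]

Hence C_0 ≅ Z^6, C_1 ≅ Z^12, C_2 ≅ Z^8.

The boundary map ∂_1: C_1 → C_0 is given by ∂[p,q] = [q] − [p].
As a 6×12 matrix over Z this has rank 5, with invariant factors (1,1,1,1,1).

∂_2: C_2 → C_1 sends each 2-simplex [p,q,r] to [q,r] − [p,r] + [p,q]. For instance
  ∂[1,2,6] = [2,6] − [1,6] + [1,2],
  ∂[1,3,5] = [3,5] − [1,5] + [1,3].
The 12×8 boundary matrix has rank 7 and Smith normal form diag(1,1,1,1,1,1,1).

From H_k ≅ ker(∂_k) / im(∂_{k+1}) we obtain:

  H_2: rank ker ∂_2 − rank ∂_3 = (8 − 7) − 0 = 1, and there is no ∂_3, so H_2 = Z.

(K is a triangulation of the 2-sphere S^2.)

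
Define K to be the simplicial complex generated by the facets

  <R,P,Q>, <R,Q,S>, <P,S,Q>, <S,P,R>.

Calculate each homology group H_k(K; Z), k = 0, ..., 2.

H_0 ≅ Z,  H_1 = 0,  H_2 ≅ Z.

Order the vertices as P < Q < R < S. Listing each simplex with vertices in this order, K has dimension 2 with simplices:

  0-simplices (4): P, Q, R, S
  1-simplices (6): PQ, PR, PS, QR, QS, RS
  2-simplices (4): PQR, PQS, PRS, QRS

giving chain groups C_0 ≅ Z^4, C_1 ≅ Z^6, C_2 ≅ Z^4.

Boundary ∂_1: C_1 → C_0 maps an edge to its endpoints' difference, ∂[p,q] = q − p.
The resulting 4×6 matrix has rank 3, and its Smith normal form has invariant factors (1,1,1).

∂_2: C_2 → C_1 sends each 2-simplex [p,q,r] to [q,r] − [p,r] + [p,q]. For instance
  ∂PQR = QR − PR + PQ,
  ∂QRS = RS − QS + QR.
The resulting 6×4 matrix has rank 3, and its Smith normal form has invariant factors (1,1,1).

From H_k ≅ ker(∂_k) / im(∂_{k+1}) we obtain:

  H_0: rank C_0 − rank ∂_1 = 4 − 3 = 1, and the invariant factors of ∂_1 are all 1, so H_0 ≅ Z.
  H_1: rank ker ∂_1 − rank ∂_2 = (6 − 3) − 3 = 0, and the invariant factors of ∂_2 are all 1, so H_1 ≅ 0.
  H_2: rank ker ∂_2 − rank ∂_3 = (4 − 3) − 0 = 1, and there is no ∂_3, so H_2 ≅ Z.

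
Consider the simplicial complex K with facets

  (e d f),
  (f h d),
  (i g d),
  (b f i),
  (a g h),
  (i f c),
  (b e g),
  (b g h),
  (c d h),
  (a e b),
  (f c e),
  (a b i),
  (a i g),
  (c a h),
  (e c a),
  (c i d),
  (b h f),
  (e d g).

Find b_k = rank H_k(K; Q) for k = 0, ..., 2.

b_0 = 1, b_1 = 1, b_2 = 0.

We work with the vertex ordering a < b < c < d < e < f < g < h < i. The simplices of K, each written with vertices in increasing order, are:

  0-simplices (9): a, b, c, d, e, f, g, h, i
  1-simplices (27): ab, ac, ae, ag, ah, ai, be, bf, bg, bh, bi, cd, ce, cf, ch, ci, de, df, dg, dh, di, ef, eg, fh, fi, gh, gi
  2-simplices (18): abe, abi, ace, ach, agh, agi, beg, bfh, bfi, bgh, cdh, cdi, cef, cfi, def, deg, dfh, dgi

Hence C_0 ≅ Z^9, C_1 ≅ Z^27, C_2 ≅ Z^18.

Boundary ∂_1: C_1 → C_0 sends each edge [p,q] (with p < q) to q − p. For instance
  ∂df = f − d.
The resulting 9×27 matrix has rank 8, and its Smith normal form has invariant factors (1,1,1,1,1,1,1,1).

∂_2: C_2 → C_1 maps a triangle to the signed sum of its edges. For instance
  ∂ach = ch − ah + ac,
  ∂dfh = fh − dh + df.
As a 27×18 matrix over Z this has rank 18, with invariant factors (1,1,1,1,1,1,1,1,1,1,1,1,1,1,1,1,1,2).

Reading off H_k = ker ∂_k / im ∂_{k+1}:

  H_0: rank C_0 − rank ∂_1 = 9 − 8 = 1, and the invariant factors of ∂_1 are all 1, so H_0 = Z.
  H_1: rank ker ∂_1 − rank ∂_2 = (27 − 8) − 18 = 1, and ∂_2 has invariant factor 2 > 1, so H_1 = Z × Z/2.
  H_2: rank ker ∂_2 − rank ∂_3 = (18 − 18) − 0 = 0, and there is no ∂_3, so H_2 = 0.

Hence the Betti numbers are b_0 = 1, b_1 = 1, b_2 = 0.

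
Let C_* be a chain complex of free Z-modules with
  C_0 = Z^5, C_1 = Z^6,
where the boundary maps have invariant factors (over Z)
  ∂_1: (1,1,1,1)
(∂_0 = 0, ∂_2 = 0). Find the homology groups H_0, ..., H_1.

H_0: b_0 = 5 − 0 − 4 = 1; torsion from ∂_1 factors > 1: none. So H_0 ≅ Z.
H_1: b_1 = 6 − 4 − 0 = 2; torsion from ∂_2 factors > 1: none. So H_1 ≅ Z^2.

H_0 ≅ Z,  H_1 ≅ Z^2.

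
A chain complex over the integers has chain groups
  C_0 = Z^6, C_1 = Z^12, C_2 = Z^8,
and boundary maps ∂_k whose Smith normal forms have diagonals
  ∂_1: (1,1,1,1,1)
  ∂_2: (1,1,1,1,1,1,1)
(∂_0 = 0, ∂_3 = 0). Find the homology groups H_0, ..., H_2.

H_0 ≅ Z,  H_1 = 0,  H_2 ≅ Z.

H_0: b_0 = 6 − 0 − 5 = 1; torsion from ∂_1 factors > 1: none. So H_0 ≅ Z.
H_1: b_1 = 12 − 5 − 7 = 0; torsion from ∂_2 factors > 1: none. So H_1 ≅ 0.
H_2: b_2 = 8 − 7 − 0 = 1; torsion from ∂_3 factors > 1: none. So H_2 ≅ Z.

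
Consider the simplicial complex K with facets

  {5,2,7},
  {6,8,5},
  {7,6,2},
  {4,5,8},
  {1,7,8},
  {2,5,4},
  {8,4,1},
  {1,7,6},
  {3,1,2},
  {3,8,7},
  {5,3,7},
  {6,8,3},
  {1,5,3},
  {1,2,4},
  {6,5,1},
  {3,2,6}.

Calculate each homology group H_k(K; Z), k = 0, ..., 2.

H_0 = Z,  H_1 = Z^2,  H_2 = Z.

Order the vertices as 1 < 2 < 3 < 4 < 5 < 6 < 7 < 8. Listing each simplex with vertices in this order, K has dimension 2 with simplices:

  0-simplices (8): [1], [2], [3], [4], [5], [6], [7], [8]
  1-simplices (24): (24 of them)
  2-simplices (16): [1,2,3], [1,2,4], [1,3,5], [1,4,8], [1,5,6], [1,6,7], [1,7,8], [2,3,6], [2,4,5], [2,5,7], [2,6,7], [3,5,7], [3,6,8], [3,7,8], [4,5,8], [5,6,8]

Hence C_0 ≅ Z^8, C_1 ≅ Z^24, C_2 ≅ Z^16.

∂_1: C_1 → C_0 sends each edge [p,q] (with p < q) to q − p. For instance
  ∂[4,8] = [8] − [4].
The resulting 8×24 matrix has rank 7, and its Smith normal form has invariant factors (1,1,1,1,1,1,1).

The boundary map ∂_2: C_2 → C_1 acts by ∂[p,q,r] = [q,r] − [p,r] + [p,q]. For instance
  ∂[2,3,6] = [3,6] − [2,6] + [2,3],
  ∂[1,4,8] = [4,8] − [1,8] + [1,4].
As a 24×16 matrix over Z this has rank 15, with invariant factors (1,1,1,1,1,1,1,1,1,1,1,1,1,1,1).

Now H_k = ker ∂_k / im ∂_{k+1}, so:

  H_0: rank C_0 − rank ∂_1 = 8 − 7 = 1, and the invariant factors of ∂_1 are all 1, so H_0 ≅ Z.
  H_1: rank ker ∂_1 − rank ∂_2 = (24 − 7) − 15 = 2, and the invariant factors of ∂_2 are all 1, so H_1 ≅ Z^2.
  H_2: rank ker ∂_2 − rank ∂_3 = (16 − 15) − 0 = 1, and there is no ∂_3, so H_2 ≅ Z.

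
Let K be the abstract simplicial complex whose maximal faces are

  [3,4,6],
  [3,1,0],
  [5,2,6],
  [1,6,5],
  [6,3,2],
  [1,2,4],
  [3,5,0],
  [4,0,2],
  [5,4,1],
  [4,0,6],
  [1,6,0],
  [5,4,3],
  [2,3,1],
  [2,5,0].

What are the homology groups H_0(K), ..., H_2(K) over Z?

Order the vertices as 0 < 1 < 2 < 3 < 4 < 5 < 6. Listing each simplex with vertices in this order, K has dimension 2 with simplices:

  0-simplices (7): [0], [1], [2], [3], [4], [5], [6]
  1-simplices (21): [0,1], [0,2], [0,3], [0,4], [0,5], [0,6], [1,2], [1,3], [1,4], [1,5], [1,6], [2,3], [2,4], [2,5], [2,6], [3,4], [3,5], [3,6], [4,5], [4,6], [5,6]
  2-simplices (14): [0,1,3], [0,1,6], [0,2,4], [0,2,5], [0,3,5], [0,4,6], [1,2,3], [1,2,4], [1,4,5], [1,5,6], [2,3,6], [2,5,6], [3,4,5], [3,4,6]

so the chain groups are C_0 ≅ Z^7, C_1 ≅ Z^21, C_2 ≅ Z^14.

The boundary map ∂_1: C_1 → C_0 maps an edge to its endpoints' difference, ∂[p,q] = q − p. For instance
  ∂[2,4] = [4] − [2].
The 7×21 boundary matrix has rank 6 and Smith normal form diag(1,1,1,1,1,1).

∂_2: C_2 → C_1 maps a triangle to the signed sum of its edges. For instance
  ∂[0,4,6] = [4,6] − [0,6] + [0,4],
  ∂[3,4,5] = [4,5] − [3,5] + [3,4].
This gives a 21×14 integer matrix of rank 13; reducing to Smith normal form yields diagonal entries (1,1,1,1,1,1,1,1,1,1,1,1,1).

Reading off H_k = ker ∂_k / im ∂_{k+1}:

  H_0: rank C_0 − rank ∂_1 = 7 − 6 = 1, and the invariant factors of ∂_1 are all 1, so H_0 = Z.
  H_1: rank ker ∂_1 − rank ∂_2 = (21 − 6) − 13 = 2, and the invariant factors of ∂_2 are all 1, so H_1 = Z^2.
  H_2: rank ker ∂_2 − rank ∂_3 = (14 − 13) − 0 = 1, and there is no ∂_3, so H_2 = Z.

As a check, the Euler characteristic is 7 − 21 + 14 = 0, which agrees with 1 − 2 + 1 = 0.

H_0 ≅ Z,  H_1 ≅ Z^2,  H_2 ≅ Z.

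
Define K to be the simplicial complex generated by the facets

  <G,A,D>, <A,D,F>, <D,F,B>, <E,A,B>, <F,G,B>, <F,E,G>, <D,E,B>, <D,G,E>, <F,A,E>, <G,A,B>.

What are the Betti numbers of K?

b_0 = 1, b_1 = 0, b_2 = 0.

Fix the vertex order A < B < D < E < F < G and write every simplex with vertices in increasing order. Then dim K = 2 and the simplices of K are:

  0-simplices (6): A, B, D, E, F, G
  1-simplices (15): AB, AD, AE, AF, AG, BD, BE, BF, BG, DE, DF, DG, EF, EG, FG
  2-simplices (10): ABE, ABG, ADF, ADG, AEF, BDE, BDF, BFG, DEG, EFG

giving chain groups C_0 ≅ Z^6, C_1 ≅ Z^15, C_2 ≅ Z^10.

∂_1: C_1 → C_0 maps an edge to its endpoints' difference, ∂[p,q] = q − p. For instance
  ∂BE = E − B.
The resulting 6×15 matrix has rank 5, and its Smith normal form has invariant factors (1,1,1,1,1).

∂_2: C_2 → C_1 acts by ∂[p,q,r] = [q,r] − [p,r] + [p,q]. For instance
  ∂BDE = DE − BE + BD,
  ∂ADG = DG − AG + AD.
The resulting 15×10 matrix has rank 10, and its Smith normal form has invariant factors (1,1,1,1,1,1,1,1,1,2).

Computing H_k = (kernel of ∂_k) / (image of ∂_{k+1}):

  H_0: rank C_0 − rank ∂_1 = 6 − 5 = 1, and the invariant factors of ∂_1 are all 1, so H_0 ≅ Z.
  H_1: rank ker ∂_1 − rank ∂_2 = (15 − 5) − 10 = 0, and ∂_2 has invariant factor 2 > 1, so H_1 ≅ Z/2.
  H_2: rank ker ∂_2 − rank ∂_3 = (10 − 10) − 0 = 0, and there is no ∂_3, so H_2 ≅ 0.

Hence the Betti numbers are b_0 = 1, b_1 = 0, b_2 = 0.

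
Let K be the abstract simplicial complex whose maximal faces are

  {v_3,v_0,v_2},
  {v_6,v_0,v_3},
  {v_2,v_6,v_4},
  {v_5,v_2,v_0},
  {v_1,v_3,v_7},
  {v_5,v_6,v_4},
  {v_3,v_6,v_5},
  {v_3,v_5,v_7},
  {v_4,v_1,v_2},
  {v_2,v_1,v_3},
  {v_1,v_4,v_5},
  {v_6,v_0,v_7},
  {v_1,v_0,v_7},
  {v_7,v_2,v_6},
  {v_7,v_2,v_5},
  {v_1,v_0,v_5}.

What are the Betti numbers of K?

Order the vertices as v_0 < v_1 < v_2 < v_3 < v_4 < v_5 < v_6 < v_7. Listing each simplex with vertices in this order, K has dimension 2 with simplices:

  0-simplices (8): [v_0], [v_1], [v_2], [v_3], [v_4], [v_5], [v_6], [v_7]
  1-simplices (24): (24 of them)
  2-simplices (16): (16 of them)

so the chain groups are C_0 ≅ Z^8, C_1 ≅ Z^24, C_2 ≅ Z^16.

∂_1: C_1 → C_0 maps an edge to its endpoints' difference, ∂[p,q] = q − p. For instance
  ∂[v_0,v_1] = [v_1] − [v_0].
This gives a 8×24 integer matrix of rank 7; reducing to Smith normal form yields diagonal entries (1,1,1,1,1,1,1).

Boundary ∂_2: C_2 → C_1 maps a triangle to the signed sum of its edges. For instance
  ∂[v_1,v_3,v_7] = [v_3,v_7] − [v_1,v_7] + [v_1,v_3],
  ∂[v_2,v_5,v_7] = [v_5,v_7] − [v_2,v_7] + [v_2,v_5].
As a 24×16 matrix over Z this has rank 15, with invariant factors (1,1,1,1,1,1,1,1,1,1,1,1,1,1,1).

From H_k ≅ ker(∂_k) / im(∂_{k+1}) we obtain:

  H_0: rank C_0 − rank ∂_1 = 8 − 7 = 1, and the invariant factors of ∂_1 are all 1, so H_0 ≅ Z.
  H_1: rank ker ∂_1 − rank ∂_2 = (24 − 7) − 15 = 2, and the invariant factors of ∂_2 are all 1, so H_1 ≅ Z^2.
  H_2: rank ker ∂_2 − rank ∂_3 = (16 − 15) − 0 = 1, and there is no ∂_3, so H_2 ≅ Z.

(K is a triangulation of the torus T^2.)

Hence the Betti numbers are b_0 = 1, b_1 = 2, b_2 = 1.

b_0 = 1, b_1 = 2, b_2 = 1.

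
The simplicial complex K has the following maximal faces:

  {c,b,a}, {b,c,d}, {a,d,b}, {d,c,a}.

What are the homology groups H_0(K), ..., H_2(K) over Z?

We work with the vertex ordering a < b < c < d. The simplices of K, each written with vertices in increasing order, are:

  0-simplices (4): a, b, c, d
  1-simplices (6): ab, ac, ad, bc, bd, cd
  2-simplices (4): abc, abd, acd, bcd

Hence C_0 ≅ Z^4, C_1 ≅ Z^6, C_2 ≅ Z^4.

Boundary ∂_1: C_1 → C_0 sends each edge [p,q] (with p < q) to q − p.
As a 4×6 matrix over Z this has rank 3, with invariant factors (1,1,1).

∂_2: C_2 → C_1 acts by ∂[p,q,r] = [q,r] − [p,r] + [p,q]. For instance
  ∂abc = bc − ac + ab,
  ∂acd = cd − ad + ac.
The 6×4 boundary matrix has rank 3 and Smith normal form diag(1,1,1).

Computing H_k = (kernel of ∂_k) / (image of ∂_{k+1}):

  H_0: rank C_0 − rank ∂_1 = 4 − 3 = 1, and the invariant factors of ∂_1 are all 1, so H_0 = Z.
  H_1: rank ker ∂_1 − rank ∂_2 = (6 − 3) − 3 = 0, and the invariant factors of ∂_2 are all 1, so H_1 = 0.
  H_2: rank ker ∂_2 − rank ∂_3 = (4 − 3) − 0 = 1, and there is no ∂_3, so H_2 = Z.

As a check, the Euler characteristic is 4 − 6 + 4 = 2, which agrees with 1 − 0 + 1 = 2.
(K is a triangulation of the 2-sphere S^2.)

H_0 = Z,  H_1 = 0,  H_2 = Z.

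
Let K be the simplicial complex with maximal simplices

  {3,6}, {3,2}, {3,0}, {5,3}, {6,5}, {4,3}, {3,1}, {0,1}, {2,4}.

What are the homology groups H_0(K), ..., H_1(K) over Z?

We work with the vertex ordering 0 < 1 < 2 < 3 < 4 < 5 < 6. The simplices of K, each written with vertices in increasing order, are:

  0-simplices (7): [0], [1], [2], [3], [4], [5], [6]
  1-simplices (9): [0,1], [0,3], [1,3], [2,3], [2,4], [3,4], [3,5], [3,6], [5,6]

so the chain groups are C_0 ≅ Z^7, C_1 ≅ Z^9.

Boundary ∂_1: C_1 → C_0 is given by ∂[p,q] = [q] − [p]. For instance
  ∂[5,6] = [6] − [5].
This gives a 7×9 integer matrix of rank 6; reducing to Smith normal form yields diagonal entries (1,1,1,1,1,1).

Reading off H_k = ker ∂_k / im ∂_{k+1}:

  H_0: rank C_0 − rank ∂_1 = 7 − 6 = 1, and the invariant factors of ∂_1 are all 1, so H_0 = Z.
  H_1: rank ker ∂_1 − rank ∂_2 = (9 − 6) − 0 = 3, and there is no ∂_2, so H_1 = Z^3.

H_0 ≅ Z,  H_1 ≅ Z^3.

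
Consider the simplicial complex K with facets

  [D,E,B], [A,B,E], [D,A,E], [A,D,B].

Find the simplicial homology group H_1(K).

H_1 = 0.

Order the vertices as A < B < D < E. Listing each simplex with vertices in this order, K has dimension 2 with simplices:

  0-simplices (4): A, B, D, E
  1-simplices (6): AB, AD, AE, BD, BE, DE
  2-simplices (4): ABD, ABE, ADE, BDE

giving chain groups C_0 ≅ Z^4, C_1 ≅ Z^6, C_2 ≅ Z^4.

∂_1: C_1 → C_0 sends each edge [p,q] (with p < q) to q − p. For instance
  ∂AE = E − A.
This gives a 4×6 integer matrix of rank 3; reducing to Smith normal form yields diagonal entries (1,1,1).

The boundary map ∂_2: C_2 → C_1 maps a triangle to the signed sum of its edges. For instance
  ∂ABD = BD − AD + AB,
  ∂ABE = BE − AE + AB.
The resulting 6×4 matrix has rank 3, and its Smith normal form has invariant factors (1,1,1).

Computing H_k = (kernel of ∂_k) / (image of ∂_{k+1}):

  H_1: rank ker ∂_1 − rank ∂_2 = (6 − 3) − 3 = 0, and the invariant factors of ∂_2 are all 1, so H_1 = 0.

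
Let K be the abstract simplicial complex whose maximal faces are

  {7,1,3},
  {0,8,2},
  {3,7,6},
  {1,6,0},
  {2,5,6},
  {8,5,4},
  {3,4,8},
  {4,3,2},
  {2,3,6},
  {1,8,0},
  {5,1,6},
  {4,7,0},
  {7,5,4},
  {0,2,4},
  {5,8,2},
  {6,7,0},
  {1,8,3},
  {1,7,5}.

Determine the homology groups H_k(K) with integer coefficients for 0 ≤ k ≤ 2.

Order the vertices as 0 < 1 < 2 < 3 < 4 < 5 < 6 < 7 < 8. Listing each simplex with vertices in this order, K has dimension 2 with simplices:

  0-simplices (9): [0], [1], [2], [3], [4], [5], [6], [7], [8]
  1-simplices (27): (27 of them)
  2-simplices (18): [0,1,6], [0,1,8], [0,2,4], [0,2,8], [0,4,7], [0,6,7], [1,3,7], [1,3,8], [1,5,6], [1,5,7], [2,3,4], [2,3,6], [2,5,6], [2,5,8], [3,4,8], [3,6,7], [4,5,7], [4,5,8]

giving chain groups C_0 ≅ Z^9, C_1 ≅ Z^27, C_2 ≅ Z^18.

∂_1: C_1 → C_0 maps an edge to its endpoints' difference, ∂[p,q] = q − p.
As a 9×27 matrix over Z this has rank 8, with invariant factors (1,1,1,1,1,1,1,1).

∂_2: C_2 → C_1 sends each 2-simplex [p,q,r] to [q,r] − [p,r] + [p,q]. For instance
  ∂[0,1,8] = [1,8] − [0,8] + [0,1],
  ∂[2,3,4] = [3,4] − [2,4] + [2,3].
The resulting 27×18 matrix has rank 18, and its Smith normal form has invariant factors (1,1,1,1,1,1,1,1,1,1,1,1,1,1,1,1,1,2).

Now H_k = ker ∂_k / im ∂_{k+1}, so:

  H_0: rank C_0 − rank ∂_1 = 9 − 8 = 1, and the invariant factors of ∂_1 are all 1, so H_0 = Z.
  H_1: rank ker ∂_1 − rank ∂_2 = (27 − 8) − 18 = 1, and ∂_2 has invariant factor 2 > 1, so H_1 = Z ⊕ Z_2.
  H_2: rank ker ∂_2 − rank ∂_3 = (18 − 18) − 0 = 0, and there is no ∂_3, so H_2 = 0.

As a check, the Euler characteristic is 9 − 27 + 18 = 0, which agrees with 1 − 1 + 0 = 0.

H_0 ≅ Z,  H_1 ≅ Z ⊕ Z_2,  H_2 = 0.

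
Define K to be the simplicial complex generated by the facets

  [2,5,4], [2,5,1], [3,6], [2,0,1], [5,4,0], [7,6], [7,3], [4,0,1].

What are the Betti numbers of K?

b_0 = 2, b_1 = 2, b_2 = 0.

Take the total order 0 < 1 < 2 < 3 < 4 < 5 < 6 < 7 on the vertex set. Then K (dimension 2) consists of the simplices:

  0-simplices (8): [0], [1], [2], [3], [4], [5], [6], [7]
  1-simplices (13): [0,1], [0,2], [0,4], [0,5], [1,2], [1,4], [1,5], [2,4], [2,5], [3,6], [3,7], [4,5], [6,7]
  2-simplices (5): [0,1,2], [0,1,4], [0,4,5], [1,2,5], [2,4,5]

so the chain groups are C_0 ≅ Z^8, C_1 ≅ Z^13, C_2 ≅ Z^5.

Boundary ∂_1: C_1 → C_0 is given by ∂[p,q] = [q] − [p]. For instance
  ∂[1,4] = [4] − [1].
The 8×13 boundary matrix has rank 6 and Smith normal form diag(1,1,1,1,1,1).

Boundary ∂_2: C_2 → C_1 acts by ∂[p,q,r] = [q,r] − [p,r] + [p,q]. For instance
  ∂[0,4,5] = [4,5] − [0,5] + [0,4],
  ∂[0,1,4] = [1,4] − [0,4] + [0,1].
As a 13×5 matrix over Z this has rank 5, with invariant factors (1,1,1,1,1).

Now H_k = ker ∂_k / im ∂_{k+1}, so:

  H_0: rank C_0 − rank ∂_1 = 8 − 6 = 2, and the invariant factors of ∂_1 are all 1, so H_0 ≅ Z^2.
  H_1: rank ker ∂_1 − rank ∂_2 = (13 − 6) − 5 = 2, and the invariant factors of ∂_2 are all 1, so H_1 ≅ Z^2.
  H_2: rank ker ∂_2 − rank ∂_3 = (5 − 5) − 0 = 0, and there is no ∂_3, so H_2 ≅ 0.

As a check, the Euler characteristic is 8 − 13 + 5 = 0, which agrees with 2 − 2 + 0 = 0.

Hence the Betti numbers are b_0 = 2, b_1 = 2, b_2 = 0.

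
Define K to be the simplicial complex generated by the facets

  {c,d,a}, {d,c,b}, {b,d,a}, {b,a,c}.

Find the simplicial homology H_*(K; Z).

H_0 = Z,  H_1 = 0,  H_2 = Z.

We work with the vertex ordering a < b < c < d. The simplices of K, each written with vertices in increasing order, are:

  0-simplices (4): a, b, c, d
  1-simplices (6): ab, ac, ad, bc, bd, cd
  2-simplices (4): abc, abd, acd, bcd

Hence C_0 ≅ Z^4, C_1 ≅ Z^6, C_2 ≅ Z^4.

Boundary ∂_1: C_1 → C_0 sends each edge [p,q] (with p < q) to q − p. For instance
  ∂ad = d − a.
The 4×6 boundary matrix has rank 3 and Smith normal form diag(1,1,1).

∂_2: C_2 → C_1 sends each 2-simplex [p,q,r] to [q,r] − [p,r] + [p,q]. For instance
  ∂bcd = cd − bd + bc,
  ∂abc = bc − ac + ab.
The resulting 6×4 matrix has rank 3, and its Smith normal form has invariant factors (1,1,1).

From H_k ≅ ker(∂_k) / im(∂_{k+1}) we obtain:

  H_0: rank C_0 − rank ∂_1 = 4 − 3 = 1, and the invariant factors of ∂_1 are all 1, so H_0 ≅ Z.
  H_1: rank ker ∂_1 − rank ∂_2 = (6 − 3) − 3 = 0, and the invariant factors of ∂_2 are all 1, so H_1 ≅ 0.
  H_2: rank ker ∂_2 − rank ∂_3 = (4 − 3) − 0 = 1, and there is no ∂_3, so H_2 ≅ Z.

As a check, the Euler characteristic is 4 − 6 + 4 = 2, which agrees with 1 − 0 + 1 = 2.
(K is a triangulation of the 2-sphere S^2.)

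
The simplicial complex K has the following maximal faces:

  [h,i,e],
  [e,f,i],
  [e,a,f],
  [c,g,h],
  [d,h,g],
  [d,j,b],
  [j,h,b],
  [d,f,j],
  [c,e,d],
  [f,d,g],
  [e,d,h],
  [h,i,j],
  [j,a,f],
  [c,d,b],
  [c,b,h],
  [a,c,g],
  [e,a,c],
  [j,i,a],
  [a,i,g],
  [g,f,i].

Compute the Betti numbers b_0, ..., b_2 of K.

K has 10 vertices, 30 edges, 20 triangles.
rank ∂_0 = 0, rank ∂_1 = 9 ⇒ b_0 = 10 − 0 − 9 = 1; all invariant factors of ∂_1 are 1 so no torsion. So H_0 = Z.
rank ∂_1 = 9, rank ∂_2 = 20 ⇒ b_1 = 30 − 9 − 20 = 1; ∂_2 has invariant factor(s) [2] giving torsion. So H_1 = Z ⊕ Z/2Z.
rank ∂_2 = 20, rank ∂_3 = 0 ⇒ b_2 = 20 − 20 − 0 = 0. So H_2 = 0.

b_0 = 1, b_1 = 1, b_2 = 0.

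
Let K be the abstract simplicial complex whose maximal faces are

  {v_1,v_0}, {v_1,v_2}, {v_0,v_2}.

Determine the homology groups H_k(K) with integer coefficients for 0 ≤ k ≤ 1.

H_0 ≅ Z,  H_1 ≅ Z.

Take the total order v_0 < v_1 < v_2 on the vertex set. Then K (dimension 1) consists of the simplices:

  0-simplices (3): [v_0], [v_1], [v_2]
  1-simplices (3): [v_0,v_1], [v_0,v_2], [v_1,v_2]

giving chain groups C_0 ≅ Z^3, C_1 ≅ Z^3.

Boundary ∂_1: C_1 → C_0 maps an edge to its endpoints' difference, ∂[p,q] = q − p.
The resulting 3×3 matrix has rank 2, and its Smith normal form has invariant factors (1,1).

Reading off H_k = ker ∂_k / im ∂_{k+1}:

  H_0: rank C_0 − rank ∂_1 = 3 − 2 = 1, and the invariant factors of ∂_1 are all 1, so H_0 ≅ Z.
  H_1: rank ker ∂_1 − rank ∂_2 = (3 − 2) − 0 = 1, and there is no ∂_2, so H_1 ≅ Z.

(K is a triangulation of the circle S^1.)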